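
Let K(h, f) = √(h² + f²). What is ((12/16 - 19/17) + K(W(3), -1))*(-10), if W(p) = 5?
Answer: 125/34 - 10*√26 ≈ -47.314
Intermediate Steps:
K(h, f) = √(f² + h²)
((12/16 - 19/17) + K(W(3), -1))*(-10) = ((12/16 - 19/17) + √((-1)² + 5²))*(-10) = ((12*(1/16) - 19*1/17) + √(1 + 25))*(-10) = ((¾ - 19/17) + √26)*(-10) = (-25/68 + √26)*(-10) = 125/34 - 10*√26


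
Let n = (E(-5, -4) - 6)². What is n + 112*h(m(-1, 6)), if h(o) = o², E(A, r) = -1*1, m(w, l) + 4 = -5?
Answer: 9121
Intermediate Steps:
m(w, l) = -9 (m(w, l) = -4 - 5 = -9)
E(A, r) = -1
n = 49 (n = (-1 - 6)² = (-7)² = 49)
n + 112*h(m(-1, 6)) = 49 + 112*(-9)² = 49 + 112*81 = 49 + 9072 = 9121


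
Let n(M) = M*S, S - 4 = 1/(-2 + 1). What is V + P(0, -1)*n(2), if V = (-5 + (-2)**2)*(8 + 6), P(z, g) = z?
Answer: -14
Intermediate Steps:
S = 3 (S = 4 + 1/(-2 + 1) = 4 + 1/(-1) = 4 - 1 = 3)
V = -14 (V = (-5 + 4)*14 = -1*14 = -14)
n(M) = 3*M (n(M) = M*3 = 3*M)
V + P(0, -1)*n(2) = -14 + 0*(3*2) = -14 + 0*6 = -14 + 0 = -14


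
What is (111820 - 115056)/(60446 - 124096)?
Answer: 1618/31825 ≈ 0.050841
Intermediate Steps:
(111820 - 115056)/(60446 - 124096) = -3236/(-63650) = -3236*(-1/63650) = 1618/31825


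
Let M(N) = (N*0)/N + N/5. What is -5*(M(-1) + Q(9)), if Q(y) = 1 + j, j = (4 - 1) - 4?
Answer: 1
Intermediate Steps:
j = -1 (j = 3 - 4 = -1)
M(N) = N/5 (M(N) = 0/N + N*(⅕) = 0 + N/5 = N/5)
Q(y) = 0 (Q(y) = 1 - 1 = 0)
-5*(M(-1) + Q(9)) = -5*((⅕)*(-1) + 0) = -5*(-⅕ + 0) = -5*(-⅕) = 1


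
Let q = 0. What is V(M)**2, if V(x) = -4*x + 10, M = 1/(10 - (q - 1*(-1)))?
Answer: 7396/81 ≈ 91.309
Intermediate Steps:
M = 1/9 (M = 1/(10 - (0 - 1*(-1))) = 1/(10 - (0 + 1)) = 1/(10 - 1*1) = 1/(10 - 1) = 1/9 ≈ 0.11111)
V(x) = 10 - 4*x
V(M)**2 = (10 - 4*1/9)**2 = (10 - 4/9)**2 = (86/9)**2 = 7396/81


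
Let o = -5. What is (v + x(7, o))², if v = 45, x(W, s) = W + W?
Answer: 3481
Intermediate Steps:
x(W, s) = 2*W
(v + x(7, o))² = (45 + 2*7)² = (45 + 14)² = 59² = 3481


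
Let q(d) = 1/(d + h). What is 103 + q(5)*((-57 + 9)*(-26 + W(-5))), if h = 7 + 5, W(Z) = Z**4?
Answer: -27001/17 ≈ -1588.3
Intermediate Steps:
h = 12
q(d) = 1/(12 + d) (q(d) = 1/(d + 12) = 1/(12 + d))
103 + q(5)*((-57 + 9)*(-26 + W(-5))) = 103 + ((-57 + 9)*(-26 + (-5)**4))/(12 + 5) = 103 + (-48*(-26 + 625))/17 = 103 + (-48*599)/17 = 103 + (1/17)*(-28752) = 103 - 28752/17 = -27001/17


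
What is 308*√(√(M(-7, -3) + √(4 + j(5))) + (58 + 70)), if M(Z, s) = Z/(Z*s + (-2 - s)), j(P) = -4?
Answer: 14*√(61952 + 22*I*√154) ≈ 3484.6 + 7.6781*I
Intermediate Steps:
M(Z, s) = Z/(-2 - s + Z*s)
308*√(√(M(-7, -3) + √(4 + j(5))) + (58 + 70)) = 308*√(√(-7/(-2 - 1*(-3) - 7*(-3)) + √(4 - 4)) + (58 + 70)) = 308*√(√(-7/(-2 + 3 + 21) + √0) + 128) = 308*√(√(-7/22 + 0) + 128) = 308*√(√(-7/22) + 128) = 308*√(I*√154/22 + 128) = 308*√(128 + I*√154/22)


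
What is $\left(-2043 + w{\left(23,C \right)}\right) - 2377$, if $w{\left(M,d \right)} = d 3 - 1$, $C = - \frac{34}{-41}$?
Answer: $- \frac{181159}{41} \approx -4418.5$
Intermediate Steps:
$C = \frac{34}{41}$ ($C = \left(-34\right) \left(- \frac{1}{41}\right) = \frac{34}{41} \approx 0.82927$)
$w{\left(M,d \right)} = -1 + 3 d$ ($w{\left(M,d \right)} = 3 d - 1 = -1 + 3 d$)
$\left(-2043 + w{\left(23,C \right)}\right) - 2377 = \left(-2043 + \left(-1 + 3 \cdot \frac{34}{41}\right)\right) - 2377 = \left(-2043 + \left(-1 + \frac{102}{41}\right)\right) - 2377 = \left(-2043 + \frac{61}{41}\right) - 2377 = - \frac{83702}{41} - 2377 = - \frac{181159}{41}$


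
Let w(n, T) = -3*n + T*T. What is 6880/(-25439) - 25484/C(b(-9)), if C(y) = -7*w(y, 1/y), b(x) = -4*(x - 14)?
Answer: -5599609990944/415989746599 ≈ -13.461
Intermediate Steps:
w(n, T) = T**2 - 3*n (w(n, T) = -3*n + T**2 = T**2 - 3*n)
b(x) = 56 - 4*x (b(x) = -4*(-14 + x) = 56 - 4*x)
C(y) = -7/y**2 + 21*y (C(y) = -7*((1/y)**2 - 3*y) = -7*(y**(-2) - 3*y) = -7/y**2 + 21*y)
6880/(-25439) - 25484/C(b(-9)) = 6880/(-25439) - 25484/(-7/(56 - 4*(-9))**2 + 21*(56 - 4*(-9))) = 6880*(-1/25439) - 25484/(-7/(56 + 36)**2 + 21*(56 + 36)) = -6880/25439 - 25484/(-7/92**2 + 21*92) = -6880/25439 - 25484/(-7*1/8464 + 1932) = -6880/25439 - 25484/(-7/8464 + 1932) = -6880/25439 - 25484/16352441/8464 = -6880/25439 - 25484*8464/16352441 = -6880/25439 - 215696576/16352441 = -5599609990944/415989746599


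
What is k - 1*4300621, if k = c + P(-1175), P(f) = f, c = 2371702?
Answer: -1930094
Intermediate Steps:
k = 2370527 (k = 2371702 - 1175 = 2370527)
k - 1*4300621 = 2370527 - 1*4300621 = 2370527 - 4300621 = -1930094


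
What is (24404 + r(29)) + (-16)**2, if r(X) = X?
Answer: 24689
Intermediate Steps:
(24404 + r(29)) + (-16)**2 = (24404 + 29) + (-16)**2 = 24433 + 256 = 24689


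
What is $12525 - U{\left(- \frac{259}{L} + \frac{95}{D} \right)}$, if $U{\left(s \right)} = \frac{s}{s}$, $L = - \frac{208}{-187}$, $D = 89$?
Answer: $12524$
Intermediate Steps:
$L = \frac{208}{187}$ ($L = \left(-208\right) \left(- \frac{1}{187}\right) = \frac{208}{187} \approx 1.1123$)
$U{\left(s \right)} = 1$
$12525 - U{\left(- \frac{259}{L} + \frac{95}{D} \right)} = 12525 - 1 = 12524$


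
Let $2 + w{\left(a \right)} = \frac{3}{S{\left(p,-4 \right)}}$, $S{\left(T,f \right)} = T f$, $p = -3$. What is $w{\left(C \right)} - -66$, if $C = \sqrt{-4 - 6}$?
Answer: $\frac{257}{4} \approx 64.25$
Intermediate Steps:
$C = i \sqrt{10}$ ($C = \sqrt{-10} = i \sqrt{10} \approx 3.1623 i$)
$w{\left(a \right)} = - \frac{7}{4}$ ($w{\left(a \right)} = -2 + \frac{3}{\left(-3\right) \left(-4\right)} = -2 + \frac{3}{12} = -2 + 3 \cdot \frac{1}{12} = -2 + \frac{1}{4} = - \frac{7}{4}$)
$w{\left(C \right)} - -66 = - \frac{7}{4} - -66 = - \frac{7}{4} + 66 = \frac{257}{4}$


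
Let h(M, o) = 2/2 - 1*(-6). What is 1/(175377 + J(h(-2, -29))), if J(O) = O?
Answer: 1/175384 ≈ 5.7018e-6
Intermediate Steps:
h(M, o) = 7 (h(M, o) = 2*(½) + 6 = 1 + 6 = 7)
1/(175377 + J(h(-2, -29))) = 1/(175377 + 7) = 1/175384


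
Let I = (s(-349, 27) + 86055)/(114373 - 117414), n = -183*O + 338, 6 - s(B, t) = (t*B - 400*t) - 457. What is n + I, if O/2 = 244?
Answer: -270652347/3041 ≈ -89001.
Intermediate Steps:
O = 488 (O = 2*244 = 488)
s(B, t) = 463 + 400*t - B*t (s(B, t) = 6 - ((t*B - 400*t) - 457) = 6 - ((B*t - 400*t) - 457) = 6 - ((-400*t + B*t) - 457) = 6 - (-457 - 400*t + B*t) = 6 + (457 + 400*t - B*t) = 463 + 400*t - B*t)
n = -88966 (n = -183*488 + 338 = -89304 + 338 = -88966)
I = -106741/3041 (I = ((463 + 400*27 - 1*(-349)*27) + 86055)/(114373 - 117414) = ((463 + 10800 + 9423) + 86055)/(-3041) = (20686 + 86055)*(-1/3041) = 106741*(-1/3041) = -106741/3041 ≈ -35.101)
n + I = -88966 - 106741/3041 = -270652347/3041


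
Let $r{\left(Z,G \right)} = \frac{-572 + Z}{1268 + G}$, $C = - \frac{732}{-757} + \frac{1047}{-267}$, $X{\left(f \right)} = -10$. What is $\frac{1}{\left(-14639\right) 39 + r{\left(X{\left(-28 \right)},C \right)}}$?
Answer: $- \frac{28409973}{16219863265495} \approx -1.7516 \cdot 10^{-6}$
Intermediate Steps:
$C = - \frac{199045}{67373}$ ($C = \left(-732\right) \left(- \frac{1}{757}\right) + 1047 \left(- \frac{1}{267}\right) = \frac{732}{757} - \frac{349}{89} = - \frac{199045}{67373} \approx -2.9544$)
$r{\left(Z,G \right)} = \frac{-572 + Z}{1268 + G}$
$\frac{1}{\left(-14639\right) 39 + r{\left(X{\left(-28 \right)},C \right)}} = \frac{1}{\left(-14639\right) 39 + \frac{-572 - 10}{1268 - \frac{199045}{67373}}} = \frac{1}{-570921 + \frac{1}{\frac{85229919}{67373}} \left(-582\right)} = \frac{1}{-570921 + \frac{67373}{85229919} \left(-582\right)} = \frac{1}{-570921 - \frac{13070362}{28409973}} = \frac{1}{- \frac{16219863265495}{28409973}} = - \frac{28409973}{16219863265495}$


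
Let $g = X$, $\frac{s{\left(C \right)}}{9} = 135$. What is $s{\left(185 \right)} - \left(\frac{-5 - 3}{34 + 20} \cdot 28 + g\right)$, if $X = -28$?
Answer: $\frac{33673}{27} \approx 1247.1$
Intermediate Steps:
$s{\left(C \right)} = 1215$ ($s{\left(C \right)} = 9 \cdot 135 = 1215$)
$g = -28$
$s{\left(185 \right)} - \left(\frac{-5 - 3}{34 + 20} \cdot 28 + g\right) = 1215 - \left(\frac{-5 - 3}{34 + 20} \cdot 28 - 28\right) = 1215 - \left(- \frac{8}{54} \cdot 28 - 28\right) = 1215 - \left(\left(-8\right) \frac{1}{54} \cdot 28 - 28\right) = 1215 - \left(\left(- \frac{4}{27}\right) 28 - 28\right) = 1215 - \left(- \frac{112}{27} - 28\right) = 1215 - - \frac{868}{27} = 1215 + \frac{868}{27} = \frac{33673}{27}$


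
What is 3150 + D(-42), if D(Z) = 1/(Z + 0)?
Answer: 132299/42 ≈ 3150.0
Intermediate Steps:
D(Z) = 1/Z
3150 + D(-42) = 3150 + 1/(-42) = 3150 - 1/42 = 132299/42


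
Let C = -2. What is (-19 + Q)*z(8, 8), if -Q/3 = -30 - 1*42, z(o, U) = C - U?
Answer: -1970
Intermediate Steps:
z(o, U) = -2 - U
Q = 216 (Q = -3*(-30 - 1*42) = -3*(-30 - 42) = -3*(-72) = 216)
(-19 + Q)*z(8, 8) = (-19 + 216)*(-2 - 1*8) = 197*(-2 - 8) = 197*(-10) = -1970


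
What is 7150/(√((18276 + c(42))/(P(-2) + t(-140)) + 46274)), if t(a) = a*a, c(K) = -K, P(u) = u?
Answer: 7150*√4443337373357/453448043 ≈ 33.238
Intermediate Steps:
t(a) = a²
7150/(√((18276 + c(42))/(P(-2) + t(-140)) + 46274)) = 7150/(√((18276 - 1*42)/(-2 + (-140)²) + 46274)) = 7150/(√((18276 - 42)/(-2 + 19600) + 46274)) = 7150/(√(18234/19598 + 46274)) = 7150/(√(18234*(1/19598) + 46274)) = 7150/(√(9117/9799 + 46274)) = 7150/(√(453448043/9799)) = 7150/((√4443337373357/9799)) = 7150*(√4443337373357/453448043) = 7150*√4443337373357/453448043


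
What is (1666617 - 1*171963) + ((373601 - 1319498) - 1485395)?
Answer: -936638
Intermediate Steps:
(1666617 - 1*171963) + ((373601 - 1319498) - 1485395) = (1666617 - 171963) + (-945897 - 1485395) = 1494654 - 2431292 = -936638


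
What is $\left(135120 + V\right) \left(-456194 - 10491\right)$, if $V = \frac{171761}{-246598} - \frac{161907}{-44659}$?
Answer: $- \frac{694466717098192974995}{11012820082} \approx -6.306 \cdot 10^{10}$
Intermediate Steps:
$V = \frac{32255267887}{11012820082}$ ($V = 171761 \left(- \frac{1}{246598}\right) - - \frac{161907}{44659} = - \frac{171761}{246598} + \frac{161907}{44659} = \frac{32255267887}{11012820082} \approx 2.9289$)
$\left(135120 + V\right) \left(-456194 - 10491\right) = \left(135120 + \frac{32255267887}{11012820082}\right) \left(-456194 - 10491\right) = \frac{1488084504747727}{11012820082} \left(-466685\right) = - \frac{694466717098192974995}{11012820082}$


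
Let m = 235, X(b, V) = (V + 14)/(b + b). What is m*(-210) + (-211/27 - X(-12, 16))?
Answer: -5330509/108 ≈ -49357.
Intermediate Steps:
X(b, V) = (14 + V)/(2*b) (X(b, V) = (14 + V)/((2*b)) = (14 + V)*(1/(2*b)) = (14 + V)/(2*b))
m*(-210) + (-211/27 - X(-12, 16)) = 235*(-210) + (-211/27 - (14 + 16)/(2*(-12))) = -49350 + (-211*1/27 - (-1)*30/(2*12)) = -49350 + (-211/27 - 1*(-5/4)) = -49350 + (-211/27 + 5/4) = -49350 - 709/108 = -5330509/108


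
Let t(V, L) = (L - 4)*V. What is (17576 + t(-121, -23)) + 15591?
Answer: 36434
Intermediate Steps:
t(V, L) = V*(-4 + L) (t(V, L) = (-4 + L)*V = V*(-4 + L))
(17576 + t(-121, -23)) + 15591 = (17576 - 121*(-4 - 23)) + 15591 = (17576 - 121*(-27)) + 15591 = (17576 + 3267) + 15591 = 20843 + 15591 = 36434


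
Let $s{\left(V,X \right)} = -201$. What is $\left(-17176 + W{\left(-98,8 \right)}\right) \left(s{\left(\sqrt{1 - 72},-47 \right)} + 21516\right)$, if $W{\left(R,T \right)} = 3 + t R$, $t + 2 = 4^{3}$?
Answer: $-495552435$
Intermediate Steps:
$t = 62$ ($t = -2 + 4^{3} = -2 + 64 = 62$)
$W{\left(R,T \right)} = 3 + 62 R$
$\left(-17176 + W{\left(-98,8 \right)}\right) \left(s{\left(\sqrt{1 - 72},-47 \right)} + 21516\right) = \left(-17176 + \left(3 + 62 \left(-98\right)\right)\right) \left(-201 + 21516\right) = \left(-17176 + \left(3 - 6076\right)\right) 21315 = \left(-17176 - 6073\right) 21315 = \left(-23249\right) 21315 = -495552435$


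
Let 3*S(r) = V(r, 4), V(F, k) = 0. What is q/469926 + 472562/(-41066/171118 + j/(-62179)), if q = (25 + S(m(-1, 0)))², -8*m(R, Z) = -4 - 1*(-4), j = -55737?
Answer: 295350501613252157783/410254864189344 ≈ 7.1992e+5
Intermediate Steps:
m(R, Z) = 0 (m(R, Z) = -(-4 - 1*(-4))/8 = -(-4 + 4)/8 = -⅛*0 = 0)
S(r) = 0 (S(r) = (⅓)*0 = 0)
q = 625 (q = (25 + 0)² = 25² = 625)
q/469926 + 472562/(-41066/171118 + j/(-62179)) = 625/469926 + 472562/(-41066/171118 - 55737/(-62179)) = 625*(1/469926) + 472562/(-41066*1/171118 - 55737*(-1/62179)) = 625/469926 + 472562/(-20533/85559 + 55737/62179) = 625/469926 + 472562/(3492080576/5319973061) = 625/469926 + 472562*(5319973061/3492080576) = 625/469926 + 1257008554826141/1746040288 = 295350501613252157783/410254864189344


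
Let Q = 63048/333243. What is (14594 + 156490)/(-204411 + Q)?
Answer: -19004181804/22706157275 ≈ -0.83696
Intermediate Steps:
Q = 21016/111081 (Q = 63048*(1/333243) = 21016/111081 ≈ 0.18920)
(14594 + 156490)/(-204411 + Q) = (14594 + 156490)/(-204411 + 21016/111081) = 171084/(-22706157275/111081) = 171084*(-111081/22706157275) = -19004181804/22706157275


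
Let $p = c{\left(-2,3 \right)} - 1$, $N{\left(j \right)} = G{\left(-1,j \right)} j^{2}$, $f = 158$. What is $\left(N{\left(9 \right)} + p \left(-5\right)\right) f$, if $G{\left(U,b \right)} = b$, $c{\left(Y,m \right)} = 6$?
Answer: $111232$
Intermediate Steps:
$N{\left(j \right)} = j^{3}$ ($N{\left(j \right)} = j j^{2} = j^{3}$)
$p = 5$ ($p = 6 - 1 = 5$)
$\left(N{\left(9 \right)} + p \left(-5\right)\right) f = \left(9^{3} + 5 \left(-5\right)\right) 158 = \left(729 - 25\right) 158 = 704 \cdot 158 = 111232$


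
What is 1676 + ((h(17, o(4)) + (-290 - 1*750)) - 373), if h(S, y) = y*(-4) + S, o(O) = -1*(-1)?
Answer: 276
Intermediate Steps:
o(O) = 1
h(S, y) = S - 4*y (h(S, y) = -4*y + S = S - 4*y)
1676 + ((h(17, o(4)) + (-290 - 1*750)) - 373) = 1676 + (((17 - 4*1) + (-290 - 1*750)) - 373) = 1676 + (((17 - 4) + (-290 - 750)) - 373) = 1676 + ((13 - 1040) - 373) = 1676 + (-1027 - 373) = 1676 - 1400 = 276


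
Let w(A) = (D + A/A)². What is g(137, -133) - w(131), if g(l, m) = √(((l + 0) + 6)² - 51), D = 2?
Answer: -9 + √20398 ≈ 133.82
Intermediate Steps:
w(A) = 9 (w(A) = (2 + A/A)² = (2 + 1)² = 3² = 9)
g(l, m) = √(-51 + (6 + l)²) (g(l, m) = √((l + 6)² - 51) = √((6 + l)² - 51) = √(-51 + (6 + l)²))
g(137, -133) - w(131) = √(-51 + (6 + 137)²) - 1*9 = √(-51 + 143²) - 9 = √(-51 + 20449) - 9 = √20398 - 9 = -9 + √20398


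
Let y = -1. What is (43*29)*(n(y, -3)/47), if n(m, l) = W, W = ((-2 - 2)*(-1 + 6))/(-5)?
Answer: 4988/47 ≈ 106.13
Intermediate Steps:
W = 4 (W = -4*5*(-⅕) = -20*(-⅕) = 4)
n(m, l) = 4
(43*29)*(n(y, -3)/47) = (43*29)*(4/47) = 1247*(4*(1/47)) = 1247*(4/47) = 4988/47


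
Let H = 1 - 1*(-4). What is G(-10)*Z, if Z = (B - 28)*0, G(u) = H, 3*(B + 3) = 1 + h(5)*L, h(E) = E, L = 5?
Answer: 0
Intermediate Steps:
H = 5 (H = 1 + 4 = 5)
B = 17/3 (B = -3 + (1 + 5*5)/3 = -3 + (1 + 25)/3 = -3 + (⅓)*26 = -3 + 26/3 = 17/3 ≈ 5.6667)
G(u) = 5
Z = 0 (Z = (17/3 - 28)*0 = -67/3*0 = 0)
G(-10)*Z = 5*0 = 0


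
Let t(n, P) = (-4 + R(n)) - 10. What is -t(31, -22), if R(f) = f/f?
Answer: 13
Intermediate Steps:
R(f) = 1
t(n, P) = -13 (t(n, P) = (-4 + 1) - 10 = -3 - 10 = -13)
-t(31, -22) = -1*(-13) = 13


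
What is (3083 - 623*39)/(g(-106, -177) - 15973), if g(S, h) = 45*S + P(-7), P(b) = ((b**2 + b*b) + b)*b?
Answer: 10607/10690 ≈ 0.99224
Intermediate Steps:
P(b) = b*(b + 2*b**2) (P(b) = ((b**2 + b**2) + b)*b = (2*b**2 + b)*b = (b + 2*b**2)*b = b*(b + 2*b**2))
g(S, h) = -637 + 45*S (g(S, h) = 45*S + (-7)**2*(1 + 2*(-7)) = 45*S + 49*(1 - 14) = 45*S + 49*(-13) = 45*S - 637 = -637 + 45*S)
(3083 - 623*39)/(g(-106, -177) - 15973) = (3083 - 623*39)/((-637 + 45*(-106)) - 15973) = (3083 - 24297)/((-637 - 4770) - 15973) = -21214/(-5407 - 15973) = -21214/(-21380) = -21214*(-1/21380) = 10607/10690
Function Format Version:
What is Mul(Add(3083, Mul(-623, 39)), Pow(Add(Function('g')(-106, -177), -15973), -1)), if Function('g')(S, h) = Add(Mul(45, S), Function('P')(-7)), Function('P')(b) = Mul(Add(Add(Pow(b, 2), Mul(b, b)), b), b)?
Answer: Rational(10607, 10690) ≈ 0.99224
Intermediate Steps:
Function('P')(b) = Mul(b, Add(b, Mul(2, Pow(b, 2)))) (Function('P')(b) = Mul(Add(Add(Pow(b, 2), Pow(b, 2)), b), b) = Mul(Add(Mul(2, Pow(b, 2)), b), b) = Mul(Add(b, Mul(2, Pow(b, 2))), b) = Mul(b, Add(b, Mul(2, Pow(b, 2)))))
Function('g')(S, h) = Add(-637, Mul(45, S)) (Function('g')(S, h) = Add(Mul(45, S), Mul(Pow(-7, 2), Add(1, Mul(2, -7)))) = Add(Mul(45, S), Mul(49, Add(1, -14))) = Add(Mul(45, S), Mul(49, -13)) = Add(Mul(45, S), -637) = Add(-637, Mul(45, S)))
Mul(Add(3083, Mul(-623, 39)), Pow(Add(Function('g')(-106, -177), -15973), -1)) = Mul(Add(3083, Mul(-623, 39)), Pow(Add(Add(-637, Mul(45, -106)), -15973), -1)) = Mul(Add(3083, -24297), Pow(Add(Add(-637, -4770), -15973), -1)) = Mul(-21214, Pow(Add(-5407, -15973), -1)) = Mul(-21214, Pow(-21380, -1)) = Mul(-21214, Rational(-1, 21380)) = Rational(10607, 10690)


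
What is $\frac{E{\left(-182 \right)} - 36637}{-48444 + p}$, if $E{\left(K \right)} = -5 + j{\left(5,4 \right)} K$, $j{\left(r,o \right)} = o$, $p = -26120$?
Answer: $\frac{18685}{37282} \approx 0.50118$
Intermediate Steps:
$E{\left(K \right)} = -5 + 4 K$
$\frac{E{\left(-182 \right)} - 36637}{-48444 + p} = \frac{\left(-5 + 4 \left(-182\right)\right) - 36637}{-48444 - 26120} = \frac{\left(-5 - 728\right) - 36637}{-74564} = \left(-733 - 36637\right) \left(- \frac{1}{74564}\right) = \left(-37370\right) \left(- \frac{1}{74564}\right) = \frac{18685}{37282}$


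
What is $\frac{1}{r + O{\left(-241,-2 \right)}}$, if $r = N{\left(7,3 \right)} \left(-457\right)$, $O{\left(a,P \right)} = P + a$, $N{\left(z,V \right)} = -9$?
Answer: $\frac{1}{3870} \approx 0.0002584$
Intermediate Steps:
$r = 4113$ ($r = \left(-9\right) \left(-457\right) = 4113$)
$\frac{1}{r + O{\left(-241,-2 \right)}} = \frac{1}{4113 - 243} = \frac{1}{3870}$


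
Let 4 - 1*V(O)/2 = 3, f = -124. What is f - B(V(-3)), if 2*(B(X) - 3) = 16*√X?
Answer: -127 - 8*√2 ≈ -138.31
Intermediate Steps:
V(O) = 2 (V(O) = 8 - 2*3 = 8 - 6 = 2)
B(X) = 3 + 8*√X (B(X) = 3 + (16*√X)/2 = 3 + 8*√X)
f - B(V(-3)) = -124 - (3 + 8*√2) = -124 + (-3 - 8*√2) = -127 - 8*√2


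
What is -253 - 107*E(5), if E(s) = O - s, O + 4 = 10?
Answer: -360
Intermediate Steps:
O = 6 (O = -4 + 10 = 6)
E(s) = 6 - s
-253 - 107*E(5) = -253 - 107*(6 - 1*5) = -253 - 107*(6 - 5) = -253 - 107*1 = -253 - 107 = -360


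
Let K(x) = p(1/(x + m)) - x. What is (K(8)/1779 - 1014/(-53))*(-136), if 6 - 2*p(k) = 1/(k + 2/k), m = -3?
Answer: -735884468/282861 ≈ -2601.6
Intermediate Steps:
p(k) = 3 - 1/(2*(k + 2/k))
K(x) = -x + (12 - 1/(-3 + x) + 6/(-3 + x)²)/(2*(2 + (-3 + x)⁻²)) (K(x) = (12 - 1/(x - 3) + 6*(1/(x - 3))²)/(2*(2 + (1/(x - 3))²)) - x = (12 - 1/(-3 + x) + 6*(1/(-3 + x))²)/(2*(2 + (1/(-3 + x))²)) - x = (12 - 1/(-3 + x) + 6/(-3 + x)²)/(2*(2 + (-3 + x)⁻²)) - x = -x + (12 - 1/(-3 + x) + 6/(-3 + x)²)/(2*(2 + (-3 + x)⁻²)))
(K(8)/1779 - 1014/(-53))*(-136) = (((117 - 111*8 - 4*8³ + 36*8²)/(2*(19 - 12*8 + 2*8²)))/1779 - 1014/(-53))*(-136) = (((117 - 888 - 4*512 + 36*64)/(2*(19 - 96 + 2*64)))*(1/1779) - 1014*(-1/53))*(-136) = (((117 - 888 - 2048 + 2304)/(2*(19 - 96 + 128)))*(1/1779) + 1014/53)*(-136) = (((½)*(-515)/51)*(1/1779) + 1014/53)*(-136) = (((½)*(1/51)*(-515))*(1/1779) + 1014/53)*(-136) = (-515/102*1/1779 + 1014/53)*(-136) = (-515/181458 + 1014/53)*(-136) = (183971117/9617274)*(-136) = -735884468/282861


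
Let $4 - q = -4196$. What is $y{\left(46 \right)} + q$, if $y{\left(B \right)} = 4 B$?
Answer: $4384$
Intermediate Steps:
$q = 4200$ ($q = 4 - -4196 = 4 + 4196 = 4200$)
$y{\left(46 \right)} + q = 4 \cdot 46 + 4200 = 184 + 4200 = 4384$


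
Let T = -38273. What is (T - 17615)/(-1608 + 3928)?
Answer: -3493/145 ≈ -24.090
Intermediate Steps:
(T - 17615)/(-1608 + 3928) = (-38273 - 17615)/(-1608 + 3928) = -55888/2320 = -55888*1/2320 = -3493/145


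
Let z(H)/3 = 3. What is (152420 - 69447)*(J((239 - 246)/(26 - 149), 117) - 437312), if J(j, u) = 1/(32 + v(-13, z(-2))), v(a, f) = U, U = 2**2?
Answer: -1306263105763/36 ≈ -3.6285e+10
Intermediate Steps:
U = 4
z(H) = 9 (z(H) = 3*3 = 9)
v(a, f) = 4
J(j, u) = 1/36 (J(j, u) = 1/(32 + 4) = 1/36)
(152420 - 69447)*(J((239 - 246)/(26 - 149), 117) - 437312) = (152420 - 69447)*(1/36 - 437312) = 82973*(-15743231/36) = -1306263105763/36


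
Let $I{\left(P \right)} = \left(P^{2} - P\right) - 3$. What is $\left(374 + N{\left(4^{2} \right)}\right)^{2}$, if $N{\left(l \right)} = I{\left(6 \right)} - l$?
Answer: $148225$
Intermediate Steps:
$I{\left(P \right)} = -3 + P^{2} - P$
$N{\left(l \right)} = 27 - l$ ($N{\left(l \right)} = \left(-3 + 6^{2} - 6\right) - l = \left(-3 + 36 - 6\right) - l = 27 - l$)
$\left(374 + N{\left(4^{2} \right)}\right)^{2} = \left(374 + \left(27 - 4^{2}\right)\right)^{2} = \left(374 + \left(27 - 16\right)\right)^{2} = \left(374 + 11\right)^{2} = 385^{2} = 148225$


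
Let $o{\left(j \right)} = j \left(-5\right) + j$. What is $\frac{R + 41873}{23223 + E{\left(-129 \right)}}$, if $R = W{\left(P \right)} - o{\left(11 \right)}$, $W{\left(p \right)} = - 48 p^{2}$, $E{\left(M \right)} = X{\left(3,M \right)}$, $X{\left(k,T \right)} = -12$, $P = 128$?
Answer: $- \frac{744515}{23211} \approx -32.076$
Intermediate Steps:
$o{\left(j \right)} = - 4 j$ ($o{\left(j \right)} = - 5 j + j = - 4 j$)
$E{\left(M \right)} = -12$
$R = -786388$ ($R = - 48 \cdot 128^{2} - \left(-4\right) 11 = \left(-48\right) 16384 - -44 = -786432 + 44 = -786388$)
$\frac{R + 41873}{23223 + E{\left(-129 \right)}} = \frac{-786388 + 41873}{23223 - 12} = - \frac{744515}{23211}$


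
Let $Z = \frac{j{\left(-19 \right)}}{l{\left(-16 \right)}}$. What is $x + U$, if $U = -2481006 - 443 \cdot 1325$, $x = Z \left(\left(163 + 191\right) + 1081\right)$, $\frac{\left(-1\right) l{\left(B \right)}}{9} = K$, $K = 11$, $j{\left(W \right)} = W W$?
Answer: $- \frac{304248154}{99} \approx -3.0732 \cdot 10^{6}$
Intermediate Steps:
$j{\left(W \right)} = W^{2}$
$l{\left(B \right)} = -99$ ($l{\left(B \right)} = \left(-9\right) 11 = -99$)
$Z = - \frac{361}{99}$ ($Z = \frac{\left(-19\right)^{2}}{-99} = 361 \left(- \frac{1}{99}\right) = - \frac{361}{99} \approx -3.6465$)
$x = - \frac{518035}{99}$ ($x = - \frac{361 \left(\left(163 + 191\right) + 1081\right)}{99} = - \frac{361 \left(354 + 1081\right)}{99} = \left(- \frac{361}{99}\right) 1435 = - \frac{518035}{99} \approx -5232.7$)
$U = -3067981$ ($U = -2481006 - 586975 = -3067981$)
$x + U = - \frac{518035}{99} - 3067981 = - \frac{304248154}{99}$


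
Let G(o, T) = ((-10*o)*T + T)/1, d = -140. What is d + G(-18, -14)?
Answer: -2674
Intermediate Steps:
G(o, T) = T - 10*T*o (G(o, T) = (-10*T*o + T)*1 = (T - 10*T*o)*1 = T - 10*T*o)
d + G(-18, -14) = -140 - 14*(1 - 10*(-18)) = -140 - 14*(1 + 180) = -140 - 14*181 = -140 - 2534 = -2674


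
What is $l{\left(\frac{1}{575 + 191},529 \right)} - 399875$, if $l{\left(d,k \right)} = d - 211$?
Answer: $- \frac{306465875}{766} \approx -4.0009 \cdot 10^{5}$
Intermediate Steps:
$l{\left(d,k \right)} = -211 + d$
$l{\left(\frac{1}{575 + 191},529 \right)} - 399875 = \left(-211 + \frac{1}{575 + 191}\right) - 399875 = \left(-211 + \frac{1}{766}\right) - 399875 = - \frac{161625}{766} - 399875 = - \frac{306465875}{766}$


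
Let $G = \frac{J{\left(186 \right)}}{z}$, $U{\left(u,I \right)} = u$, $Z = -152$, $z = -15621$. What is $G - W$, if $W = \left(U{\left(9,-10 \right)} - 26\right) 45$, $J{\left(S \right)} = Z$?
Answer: $\frac{11950217}{15621} \approx 765.01$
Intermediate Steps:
$J{\left(S \right)} = -152$
$W = -765$ ($W = \left(9 - 26\right) 45 = \left(-17\right) 45 = -765$)
$G = \frac{152}{15621}$ ($G = - \frac{152}{-15621} = \left(-152\right) \left(- \frac{1}{15621}\right) = \frac{152}{15621} \approx 0.0097305$)
$G - W = \frac{152}{15621} - -765 = \frac{152}{15621} + 765 = \frac{11950217}{15621}$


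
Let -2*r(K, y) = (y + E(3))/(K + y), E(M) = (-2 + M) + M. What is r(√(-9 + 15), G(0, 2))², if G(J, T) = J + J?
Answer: ⅔ ≈ 0.66667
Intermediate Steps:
E(M) = -2 + 2*M
G(J, T) = 2*J
r(K, y) = -(4 + y)/(2*(K + y)) (r(K, y) = -(y + (-2 + 2*3))/(2*(K + y)) = -(y + (-2 + 6))/(2*(K + y)) = -(y + 4)/(2*(K + y)) = -(4 + y)/(2*(K + y)))
r(√(-9 + 15), G(0, 2))² = ((-2 - 0)/(√(-9 + 15) + 2*0))² = ((-2 - ½*0)/(√6 + 0))² = ((-2 + 0)/(√6))² = ((√6/6)*(-2))² = (-√6/3)² = ⅔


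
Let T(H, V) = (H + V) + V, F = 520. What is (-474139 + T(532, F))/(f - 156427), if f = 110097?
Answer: 472567/46330 ≈ 10.200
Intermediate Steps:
T(H, V) = H + 2*V
(-474139 + T(532, F))/(f - 156427) = (-474139 + (532 + 2*520))/(110097 - 156427) = (-474139 + (532 + 1040))/(-46330) = (-474139 + 1572)*(-1/46330) = -472567*(-1/46330) = 472567/46330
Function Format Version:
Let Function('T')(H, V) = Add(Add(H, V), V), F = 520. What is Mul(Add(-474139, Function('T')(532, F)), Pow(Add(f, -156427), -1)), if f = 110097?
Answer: Rational(472567, 46330) ≈ 10.200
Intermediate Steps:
Function('T')(H, V) = Add(H, Mul(2, V))
Mul(Add(-474139, Function('T')(532, F)), Pow(Add(f, -156427), -1)) = Mul(Add(-474139, Add(532, Mul(2, 520))), Pow(Add(110097, -156427), -1)) = Mul(Add(-474139, Add(532, 1040)), Pow(-46330, -1)) = Mul(Add(-474139, 1572), Rational(-1, 46330)) = Mul(-472567, Rational(-1, 46330)) = Rational(472567, 46330)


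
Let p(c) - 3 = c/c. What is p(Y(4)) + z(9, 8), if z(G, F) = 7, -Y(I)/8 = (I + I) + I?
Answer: 11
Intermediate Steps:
Y(I) = -24*I (Y(I) = -8*((I + I) + I) = -8*(2*I + I) = -24*I)
p(c) = 4 (p(c) = 3 + c/c = 3 + 1 = 4)
p(Y(4)) + z(9, 8) = 4 + 7 = 11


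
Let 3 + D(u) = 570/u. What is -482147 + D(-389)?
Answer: -187556920/389 ≈ -4.8215e+5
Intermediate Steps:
D(u) = -3 + 570/u
-482147 + D(-389) = -482147 + (-3 + 570/(-389)) = -482147 + (-3 + 570*(-1/389)) = -482147 + (-3 - 570/389) = -482147 - 1737/389 = -187556920/389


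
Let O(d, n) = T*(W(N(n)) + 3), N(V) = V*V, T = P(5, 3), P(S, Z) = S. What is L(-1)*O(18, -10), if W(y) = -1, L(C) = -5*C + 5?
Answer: 100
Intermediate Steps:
T = 5
N(V) = V**2
L(C) = 5 - 5*C
O(d, n) = 10 (O(d, n) = 5*(-1 + 3) = 5*2 = 10)
L(-1)*O(18, -10) = (5 - 5*(-1))*10 = (5 + 5)*10 = 10*10 = 100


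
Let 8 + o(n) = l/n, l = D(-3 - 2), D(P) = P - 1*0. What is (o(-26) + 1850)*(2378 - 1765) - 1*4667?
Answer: 29239519/26 ≈ 1.1246e+6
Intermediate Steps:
D(P) = P (D(P) = P + 0 = P)
l = -5 (l = -3 - 2 = -5)
o(n) = -8 - 5/n
(o(-26) + 1850)*(2378 - 1765) - 1*4667 = ((-8 - 5/(-26)) + 1850)*(2378 - 1765) - 1*4667 = ((-8 - 5*(-1/26)) + 1850)*613 - 4667 = ((-8 + 5/26) + 1850)*613 - 4667 = (-203/26 + 1850)*613 - 4667 = (47897/26)*613 - 4667 = 29360861/26 - 4667 = 29239519/26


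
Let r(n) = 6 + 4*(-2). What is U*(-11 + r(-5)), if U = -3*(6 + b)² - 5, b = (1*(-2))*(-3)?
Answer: 5681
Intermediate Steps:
b = 6 (b = -2*(-3) = 6)
r(n) = -2 (r(n) = 6 - 8 = -2)
U = -437 (U = -3*(6 + 6)² - 5 = -3*12² - 5 = -3*144 - 5 = -432 - 5 = -437)
U*(-11 + r(-5)) = -437*(-11 - 2) = -437*(-13) = 5681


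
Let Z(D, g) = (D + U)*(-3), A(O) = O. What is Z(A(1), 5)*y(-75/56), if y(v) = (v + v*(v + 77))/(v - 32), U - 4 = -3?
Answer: -965925/52276 ≈ -18.477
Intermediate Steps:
U = 1 (U = 4 - 3 = 1)
Z(D, g) = -3 - 3*D (Z(D, g) = (D + 1)*(-3) = (1 + D)*(-3) = -3 - 3*D)
y(v) = (v + v*(77 + v))/(-32 + v)
Z(A(1), 5)*y(-75/56) = (-3 - 3*1)*((-75/56)*(78 - 75/56)/(-32 - 75/56)) = (-3 - 3)*((-75*1/56)*(78 - 75*1/56)/(-32 - 75*1/56)) = -(-225)*(78 - 75/56)/(28*(-32 - 75/56)) = -(-225)*4293/(28*(-1867/56)*56) = -(-225)*(-56)*4293/(28*1867*56) = -6*321975/104552 = -965925/52276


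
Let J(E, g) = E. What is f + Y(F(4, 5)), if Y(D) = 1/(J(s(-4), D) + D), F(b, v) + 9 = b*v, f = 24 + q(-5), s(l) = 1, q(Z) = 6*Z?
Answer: -71/12 ≈ -5.9167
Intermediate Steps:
f = -6 (f = 24 + 6*(-5) = 24 - 30 = -6)
F(b, v) = -9 + b*v
Y(D) = 1/(1 + D)
f + Y(F(4, 5)) = -6 + 1/(1 + (-9 + 4*5)) = -6 + 1/(1 + (-9 + 20)) = -6 + 1/(1 + 11) = -6 + 1/12 = -71/12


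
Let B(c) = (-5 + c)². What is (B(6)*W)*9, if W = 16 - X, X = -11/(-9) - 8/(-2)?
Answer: 97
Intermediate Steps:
X = 47/9 (X = -11*(-⅑) - 8*(-½) = 11/9 + 4 = 47/9 ≈ 5.2222)
W = 97/9 (W = 16 - 1*47/9 = 16 - 47/9 = 97/9 ≈ 10.778)
(B(6)*W)*9 = ((-5 + 6)²*(97/9))*9 = (1²*(97/9))*9 = (1*(97/9))*9 = (97/9)*9 = 97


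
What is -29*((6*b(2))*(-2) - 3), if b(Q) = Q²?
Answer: 1479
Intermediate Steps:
-29*((6*b(2))*(-2) - 3) = -29*((6*2²)*(-2) - 3) = -29*((6*4)*(-2) - 3) = -29*(24*(-2) - 3) = -29*(-48 - 3) = -29*(-51) = 1479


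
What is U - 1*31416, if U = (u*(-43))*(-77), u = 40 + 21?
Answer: 170555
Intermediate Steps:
u = 61
U = 201971 (U = (61*(-43))*(-77) = -2623*(-77) = 201971)
U - 1*31416 = 201971 - 1*31416 = 201971 - 31416 = 170555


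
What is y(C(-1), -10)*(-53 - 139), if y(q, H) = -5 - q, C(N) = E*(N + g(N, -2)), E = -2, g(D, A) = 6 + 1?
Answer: -1344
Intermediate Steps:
g(D, A) = 7
C(N) = -14 - 2*N (C(N) = -2*(N + 7) = -2*(7 + N) = -14 - 2*N)
y(C(-1), -10)*(-53 - 139) = (-5 - (-14 - 2*(-1)))*(-53 - 139) = (-5 - (-14 + 2))*(-192) = (-5 - 1*(-12))*(-192) = (-5 + 12)*(-192) = 7*(-192) = -1344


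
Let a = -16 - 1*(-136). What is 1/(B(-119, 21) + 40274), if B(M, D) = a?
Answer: 1/40394 ≈ 2.4756e-5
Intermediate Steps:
a = 120 (a = -16 + 136 = 120)
B(M, D) = 120
1/(B(-119, 21) + 40274) = 1/(120 + 40274) = 1/40394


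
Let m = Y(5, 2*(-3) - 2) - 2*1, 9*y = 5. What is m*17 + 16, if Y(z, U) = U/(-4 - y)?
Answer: 486/41 ≈ 11.854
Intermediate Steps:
y = 5/9 (y = (⅑)*5 = 5/9 ≈ 0.55556)
Y(z, U) = -9*U/41 (Y(z, U) = U/(-4 - 1*5/9) = U/(-4 - 5/9) = U/(-41/9) = U*(-9/41) = -9*U/41)
m = -10/41 (m = -9*(2*(-3) - 2)/41 - 2*1 = -9*(-6 - 2)/41 - 2 = -9/41*(-8) - 2 = 72/41 - 2 = -10/41 ≈ -0.24390)
m*17 + 16 = -10/41*17 + 16 = -170/41 + 16 = 486/41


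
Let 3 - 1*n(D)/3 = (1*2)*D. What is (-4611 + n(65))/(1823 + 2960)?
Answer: -4992/4783 ≈ -1.0437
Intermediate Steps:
n(D) = 9 - 6*D (n(D) = 9 - 3*1*2*D = 9 - 6*D)
(-4611 + n(65))/(1823 + 2960) = (-4611 + (9 - 6*65))/(1823 + 2960) = (-4611 + (9 - 390))/4783 = (-4611 - 381)*(1/4783) = -4992*1/4783 = -4992/4783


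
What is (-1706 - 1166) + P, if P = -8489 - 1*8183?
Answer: -19544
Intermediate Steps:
P = -16672 (P = -8489 - 8183 = -16672)
(-1706 - 1166) + P = (-1706 - 1166) - 16672 = -2872 - 16672 = -19544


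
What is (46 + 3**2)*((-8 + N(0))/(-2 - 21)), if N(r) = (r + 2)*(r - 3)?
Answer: 770/23 ≈ 33.478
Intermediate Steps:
N(r) = (-3 + r)*(2 + r) (N(r) = (2 + r)*(-3 + r) = (-3 + r)*(2 + r))
(46 + 3**2)*((-8 + N(0))/(-2 - 21)) = (46 + 3**2)*((-8 + (-6 + 0**2 - 1*0))/(-2 - 21)) = (46 + 9)*((-8 + (-6 + 0 + 0))/(-23)) = 55*((-8 - 6)*(-1/23)) = 55*(-14*(-1/23)) = 55*(14/23) = 770/23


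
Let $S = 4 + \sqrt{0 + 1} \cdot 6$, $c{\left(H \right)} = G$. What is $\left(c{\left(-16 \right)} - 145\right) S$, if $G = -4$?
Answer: $-1490$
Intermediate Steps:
$c{\left(H \right)} = -4$
$S = 10$ ($S = 4 + \sqrt{1} \cdot 6 = 4 + 1 \cdot 6 = 4 + 6 = 10$)
$\left(c{\left(-16 \right)} - 145\right) S = \left(-4 - 145\right) 10 = \left(-149\right) 10 = -1490$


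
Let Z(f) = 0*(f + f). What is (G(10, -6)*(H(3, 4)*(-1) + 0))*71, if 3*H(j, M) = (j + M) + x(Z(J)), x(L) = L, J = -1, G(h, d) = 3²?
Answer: -1491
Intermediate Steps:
G(h, d) = 9
Z(f) = 0 (Z(f) = 0*(2*f) = 0)
H(j, M) = M/3 + j/3 (H(j, M) = ((j + M) + 0)/3 = ((M + j) + 0)/3 = (M + j)/3 = M/3 + j/3)
(G(10, -6)*(H(3, 4)*(-1) + 0))*71 = (9*(((⅓)*4 + (⅓)*3)*(-1) + 0))*71 = (9*((4/3 + 1)*(-1) + 0))*71 = (9*((7/3)*(-1) + 0))*71 = (9*(-7/3 + 0))*71 = (9*(-7/3))*71 = -21*71 = -1491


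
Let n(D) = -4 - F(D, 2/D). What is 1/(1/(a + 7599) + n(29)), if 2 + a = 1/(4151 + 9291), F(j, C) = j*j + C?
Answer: -2961447375/2502626879807 ≈ -0.0011833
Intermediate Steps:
F(j, C) = C + j² (F(j, C) = j² + C = C + j²)
a = -26883/13442 (a = -2 + 1/(4151 + 9291) = -2 + 1/13442 = -26883/13442 ≈ -1.9999)
n(D) = -4 - D² - 2/D (n(D) = -4 - (2/D + D²) = -4 - (D² + 2/D) = -4 + (-D² - 2/D) = -4 - D² - 2/D)
1/(1/(a + 7599) + n(29)) = 1/(1/(-26883/13442 + 7599) + (-4 - 1*29² - 2/29)) = 1/(1/(102118875/13442) + (-4 - 1*841 - 2*1/29)) = 1/(13442/102118875 + (-4 - 841 - 2/29)) = 1/(13442/102118875 - 24507/29) = 1/(-2502626879807/2961447375) = -2961447375/2502626879807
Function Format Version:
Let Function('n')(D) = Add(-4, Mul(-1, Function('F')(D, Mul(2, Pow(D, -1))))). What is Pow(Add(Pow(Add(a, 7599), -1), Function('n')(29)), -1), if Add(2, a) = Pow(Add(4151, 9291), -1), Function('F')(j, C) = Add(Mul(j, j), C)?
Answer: Rational(-2961447375, 2502626879807) ≈ -0.0011833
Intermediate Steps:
Function('F')(j, C) = Add(C, Pow(j, 2)) (Function('F')(j, C) = Add(Pow(j, 2), C) = Add(C, Pow(j, 2)))
a = Rational(-26883, 13442) (a = Add(-2, Pow(Add(4151, 9291), -1)) = Add(-2, Pow(13442, -1)) = Add(-2, Rational(1, 13442)) = Rational(-26883, 13442) ≈ -1.9999)
Function('n')(D) = Add(-4, Mul(-1, Pow(D, 2)), Mul(-2, Pow(D, -1))) (Function('n')(D) = Add(-4, Mul(-1, Add(Mul(2, Pow(D, -1)), Pow(D, 2)))) = Add(-4, Mul(-1, Add(Pow(D, 2), Mul(2, Pow(D, -1))))) = Add(-4, Add(Mul(-1, Pow(D, 2)), Mul(-2, Pow(D, -1)))) = Add(-4, Mul(-1, Pow(D, 2)), Mul(-2, Pow(D, -1))))
Pow(Add(Pow(Add(a, 7599), -1), Function('n')(29)), -1) = Pow(Add(Pow(Add(Rational(-26883, 13442), 7599), -1), Add(-4, Mul(-1, Pow(29, 2)), Mul(-2, Pow(29, -1)))), -1) = Pow(Add(Pow(Rational(102118875, 13442), -1), Add(-4, Mul(-1, 841), Mul(-2, Rational(1, 29)))), -1) = Pow(Add(Rational(13442, 102118875), Add(-4, -841, Rational(-2, 29))), -1) = Pow(Add(Rational(13442, 102118875), Rational(-24507, 29)), -1) = Pow(Rational(-2502626879807, 2961447375), -1) = Rational(-2961447375, 2502626879807)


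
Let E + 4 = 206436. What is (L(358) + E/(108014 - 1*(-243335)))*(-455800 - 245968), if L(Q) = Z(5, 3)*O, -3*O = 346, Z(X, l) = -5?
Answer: -426992891220688/1054047 ≈ -4.0510e+8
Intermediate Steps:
E = 206432 (E = -4 + 206436 = 206432)
O = -346/3 (O = -1/3*346 = -346/3 ≈ -115.33)
L(Q) = 1730/3 (L(Q) = -5*(-346/3) = 1730/3)
(L(358) + E/(108014 - 1*(-243335)))*(-455800 - 245968) = (1730/3 + 206432/(108014 - 1*(-243335)))*(-455800 - 245968) = (1730/3 + 206432/(108014 + 243335))*(-701768) = (1730/3 + 206432/351349)*(-701768) = (608453066/1054047)*(-701768) = -426992891220688/1054047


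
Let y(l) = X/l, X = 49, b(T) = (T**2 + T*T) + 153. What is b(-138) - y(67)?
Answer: 2562098/67 ≈ 38240.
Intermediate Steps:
b(T) = 153 + 2*T**2 (b(T) = (T**2 + T**2) + 153 = 2*T**2 + 153 = 153 + 2*T**2)
y(l) = 49/l
b(-138) - y(67) = (153 + 2*(-138)**2) - 49/67 = (153 + 2*19044) - 49/67 = (153 + 38088) - 1*49/67 = 38241 - 49/67 = 2562098/67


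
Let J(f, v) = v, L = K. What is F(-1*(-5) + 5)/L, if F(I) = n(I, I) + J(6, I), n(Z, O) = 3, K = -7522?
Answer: -13/7522 ≈ -0.0017283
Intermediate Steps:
L = -7522
F(I) = 3 + I
F(-1*(-5) + 5)/L = (3 + (-1*(-5) + 5))/(-7522) = (3 + (5 + 5))*(-1/7522) = (3 + 10)*(-1/7522) = 13*(-1/7522) = -13/7522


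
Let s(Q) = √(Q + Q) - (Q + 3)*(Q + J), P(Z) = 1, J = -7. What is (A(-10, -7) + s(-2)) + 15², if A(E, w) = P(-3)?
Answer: 235 + 2*I ≈ 235.0 + 2.0*I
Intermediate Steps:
A(E, w) = 1
s(Q) = √2*√Q - (-7 + Q)*(3 + Q) (s(Q) = √(Q + Q) - (Q + 3)*(Q - 7) = √(2*Q) - (3 + Q)*(-7 + Q) = √2*√Q - (-7 + Q)*(3 + Q))
(A(-10, -7) + s(-2)) + 15² = (1 + (21 - 1*(-2)² + 4*(-2) + √2*√(-2))) + 15² = (1 + (21 - 1*4 - 8 + √2*(I*√2))) + 225 = (1 + (21 - 4 - 8 + 2*I)) + 225 = (1 + (9 + 2*I)) + 225 = (10 + 2*I) + 225 = 235 + 2*I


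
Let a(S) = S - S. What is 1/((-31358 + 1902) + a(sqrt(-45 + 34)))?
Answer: -1/29456 ≈ -3.3949e-5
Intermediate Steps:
a(S) = 0
1/((-31358 + 1902) + a(sqrt(-45 + 34))) = 1/((-31358 + 1902) + 0) = 1/(-29456 + 0) = 1/(-29456) = -1/29456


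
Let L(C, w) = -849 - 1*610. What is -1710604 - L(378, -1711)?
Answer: -1709145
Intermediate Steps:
L(C, w) = -1459 (L(C, w) = -849 - 610 = -1459)
-1710604 - L(378, -1711) = -1710604 - 1*(-1459) = -1710604 + 1459 = -1709145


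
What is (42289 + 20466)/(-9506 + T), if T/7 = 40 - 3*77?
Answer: -8965/1549 ≈ -5.7876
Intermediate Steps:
T = -1337 (T = 7*(40 - 3*77) = 7*(40 - 231) = 7*(-191) = -1337)
(42289 + 20466)/(-9506 + T) = (42289 + 20466)/(-9506 - 1337) = 62755/(-10843) = 62755*(-1/10843) = -8965/1549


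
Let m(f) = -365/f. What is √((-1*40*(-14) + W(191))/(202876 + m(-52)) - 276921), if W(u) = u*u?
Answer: 5*I*√136984419165011901/3516639 ≈ 526.23*I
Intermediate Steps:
W(u) = u²
√((-1*40*(-14) + W(191))/(202876 + m(-52)) - 276921) = √((-1*40*(-14) + 191²)/(202876 - 365/(-52)) - 276921) = √((-40*(-14) + 36481)/(202876 - 365*(-1/52)) - 276921) = √((560 + 36481)/(202876 + 365/52) - 276921) = √(37041/(10549917/52) - 276921) = √(37041*(52/10549917) - 276921) = √(642044/3516639 - 276921) = √(-973830546475/3516639) = 5*I*√136984419165011901/3516639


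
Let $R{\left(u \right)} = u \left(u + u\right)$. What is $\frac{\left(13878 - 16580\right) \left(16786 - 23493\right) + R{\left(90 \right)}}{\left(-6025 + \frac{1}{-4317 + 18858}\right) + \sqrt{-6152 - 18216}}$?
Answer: $- \frac{2888399843123534097}{960072635252648} - \frac{1917609876244017 i \sqrt{1523}}{960072635252648} \approx -3008.5 - 77.948 i$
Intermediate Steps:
$R{\left(u \right)} = 2 u^{2}$ ($R{\left(u \right)} = u 2 u = 2 u^{2}$)
$\frac{\left(13878 - 16580\right) \left(16786 - 23493\right) + R{\left(90 \right)}}{\left(-6025 + \frac{1}{-4317 + 18858}\right) + \sqrt{-6152 - 18216}} = \frac{\left(13878 - 16580\right) \left(16786 - 23493\right) + 2 \cdot 90^{2}}{\left(-6025 + \frac{1}{-4317 + 18858}\right) + \sqrt{-6152 - 18216}} = \frac{\left(-2702\right) \left(-6707\right) + 2 \cdot 8100}{\left(-6025 + \frac{1}{14541}\right) + \sqrt{-24368}} = \frac{18122314 + 16200}{\left(-6025 + \frac{1}{14541}\right) + 4 i \sqrt{1523}} = \frac{18138514}{- \frac{87609524}{14541} + 4 i \sqrt{1523}}$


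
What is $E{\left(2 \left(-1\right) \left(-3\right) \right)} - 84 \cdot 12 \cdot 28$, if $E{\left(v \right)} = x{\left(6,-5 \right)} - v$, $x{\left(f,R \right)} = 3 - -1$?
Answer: $-28226$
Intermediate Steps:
$x{\left(f,R \right)} = 4$ ($x{\left(f,R \right)} = 3 + 1 = 4$)
$E{\left(v \right)} = 4 - v$
$E{\left(2 \left(-1\right) \left(-3\right) \right)} - 84 \cdot 12 \cdot 28 = \left(4 - 2 \left(-1\right) \left(-3\right)\right) - 84 \cdot 12 \cdot 28 = \left(4 - \left(-2\right) \left(-3\right)\right) - 28224 = \left(4 - 6\right) - 28224 = -2 - 28224 = -28226$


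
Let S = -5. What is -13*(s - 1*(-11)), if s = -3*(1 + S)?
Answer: -299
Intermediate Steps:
s = 12 (s = -3*(1 - 5) = -3*(-4) = 12)
-13*(s - 1*(-11)) = -13*(12 - 1*(-11)) = -13*(12 + 11) = -13*23 = -299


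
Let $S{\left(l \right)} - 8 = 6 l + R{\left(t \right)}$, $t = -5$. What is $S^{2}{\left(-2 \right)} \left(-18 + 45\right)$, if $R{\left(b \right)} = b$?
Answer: $2187$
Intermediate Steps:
$S{\left(l \right)} = 3 + 6 l$ ($S{\left(l \right)} = 8 + \left(6 l - 5\right) = 8 + \left(-5 + 6 l\right) = 3 + 6 l$)
$S^{2}{\left(-2 \right)} \left(-18 + 45\right) = \left(3 + 6 \left(-2\right)\right)^{2} \left(-18 + 45\right) = \left(3 - 12\right)^{2} \cdot 27 = \left(-9\right)^{2} \cdot 27 = 81 \cdot 27 = 2187$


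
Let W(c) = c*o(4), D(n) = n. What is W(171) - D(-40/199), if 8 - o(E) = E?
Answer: 136156/199 ≈ 684.20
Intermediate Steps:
o(E) = 8 - E
W(c) = 4*c (W(c) = c*(8 - 1*4) = c*(8 - 4) = c*4 = 4*c)
W(171) - D(-40/199) = 4*171 - (-40)/199 = 684 - (-40)/199 = 684 - 1*(-40/199) = 684 + 40/199 = 136156/199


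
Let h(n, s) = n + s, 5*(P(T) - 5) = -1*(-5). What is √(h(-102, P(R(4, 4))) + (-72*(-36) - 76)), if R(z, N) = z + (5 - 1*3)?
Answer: 22*√5 ≈ 49.193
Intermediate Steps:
R(z, N) = 2 + z (R(z, N) = z + (5 - 3) = z + 2 = 2 + z)
P(T) = 6 (P(T) = 5 + (-1*(-5))/5 = 5 + (⅕)*5 = 5 + 1 = 6)
√(h(-102, P(R(4, 4))) + (-72*(-36) - 76)) = √((-102 + 6) + (-72*(-36) - 76)) = √(-96 + (2592 - 76)) = √(-96 + 2516) = √2420 = 22*√5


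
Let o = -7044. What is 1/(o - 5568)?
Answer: -1/12612 ≈ -7.9290e-5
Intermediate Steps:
1/(o - 5568) = 1/(-7044 - 5568) = 1/(-12612) = -1/12612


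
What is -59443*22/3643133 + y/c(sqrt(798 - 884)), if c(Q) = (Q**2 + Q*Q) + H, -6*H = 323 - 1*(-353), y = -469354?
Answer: 2564320161581/1555617791 ≈ 1648.4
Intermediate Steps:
H = -338/3 (H = -(323 - 1*(-353))/6 = -(323 + 353)/6 = -1/6*676 = -338/3 ≈ -112.67)
c(Q) = -338/3 + 2*Q**2 (c(Q) = (Q**2 + Q*Q) - 338/3 = (Q**2 + Q**2) - 338/3 = 2*Q**2 - 338/3 = -338/3 + 2*Q**2)
-59443*22/3643133 + y/c(sqrt(798 - 884)) = -59443*22/3643133 - 469354/(-338/3 + 2*(sqrt(798 - 884))**2) = -1307746*1/3643133 - 469354/(-338/3 + 2*(sqrt(-86))**2) = -1307746/3643133 - 469354/(-338/3 + 2*(I*sqrt(86))**2) = -1307746/3643133 - 469354/(-338/3 + 2*(-86)) = -1307746/3643133 - 469354/(-338/3 - 172) = -1307746/3643133 - 469354/(-854/3) = -1307746/3643133 - 469354*(-3/854) = -1307746/3643133 + 704031/427 = 2564320161581/1555617791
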